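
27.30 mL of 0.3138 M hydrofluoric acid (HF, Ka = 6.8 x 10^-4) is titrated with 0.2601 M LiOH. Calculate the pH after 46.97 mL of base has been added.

12.69

n(acid) = 0.3138 x 0.02730 = 0.008567 mol; n(LiOH) added = 0.2601 x 0.04697 = 0.01222 mol.
Base is in excess by 0.01222 - 0.008567 = 0.003650 mol in a total volume of 0.07427 L.
[OH^-] = 0.003650/0.07427 = 0.04915 M, so pOH = 1.31 and pH = 14.00 - 1.31 = 12.69.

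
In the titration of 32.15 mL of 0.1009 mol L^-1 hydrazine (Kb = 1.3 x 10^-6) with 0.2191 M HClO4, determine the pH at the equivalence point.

4.64

n(N2H4) = 0.1009 x 0.03215 = 0.003244 mol; V(HClO4) at equivalence = 0.003244/0.2191 = 0.01481 L.
At equivalence the base is fully converted to N2H5+; total volume = 0.04696 L, so [N2H5+] = 0.003244/0.04696 = 0.06908 M.
Ka(N2H5+) = Kw/Kb = 1.0e-14 / 1.3 x 10^-6 = 7.69e-9.
[H^+] = sqrt(Ka x [N2H5+]) = sqrt(7.69e-9 x 0.06908) = 2.31e-5 M.
pH = -log(2.31e-5) = 4.64.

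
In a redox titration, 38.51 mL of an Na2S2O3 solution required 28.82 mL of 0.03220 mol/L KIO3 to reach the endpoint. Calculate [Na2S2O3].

0.145 M

n(KIO3) = 0.03220 x 0.02882 = 0.0009280 mol.
From the balanced equation, 1 mol KIO3 reacts with 6 mol Na2S2O3, so n(Na2S2O3) = 0.0009280 x 6/1 = 0.005568 mol.
[Na2S2O3] = 0.005568 / 0.03851 L = 0.145 M.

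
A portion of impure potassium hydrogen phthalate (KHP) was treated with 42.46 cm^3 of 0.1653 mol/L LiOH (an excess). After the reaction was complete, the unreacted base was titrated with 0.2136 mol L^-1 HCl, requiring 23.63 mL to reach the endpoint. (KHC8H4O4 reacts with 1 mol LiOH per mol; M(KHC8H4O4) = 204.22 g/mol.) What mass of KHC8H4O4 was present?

0.403 g

Total n(LiOH) added = 0.1653 x 0.04246 = 0.007019 mol.
n(HCl) used = 0.2136 x 0.02363 = 0.005047 mol, which equals the excess n(LiOH).
So n(LiOH) consumed by the sample = 0.007019 - 0.005047 = 0.001971 mol.
n(KHC8H4O4) = 0.001971 / 1 = 0.001971 mol.
mass = 0.001971 mol x 204.22 g/mol = 0.403 g.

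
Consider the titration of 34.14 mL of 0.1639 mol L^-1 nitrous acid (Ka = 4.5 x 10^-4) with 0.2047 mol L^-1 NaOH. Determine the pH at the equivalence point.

8.15

n(HNO2) = 0.1639 x 0.03414 = 0.005596 mol; V(NaOH) at equivalence = 0.005596/0.2047 = 0.02734 L.
At equivalence all the acid is converted to NO2-; total volume = 0.03414 + 0.02734 = 0.06148 L, so [NO2-] = 0.005596/0.06148 = 0.09102 M.
Kb = Kw/Ka = 1.0e-14 / 4.5 x 10^-4 = 2.22e-11.
[OH^-] = sqrt(Kb x [NO2-]) = sqrt(2.22e-11 x 0.09102) = 1.42e-6 M.
pOH = 5.85, so pH = 14.00 - 5.85 = 8.15.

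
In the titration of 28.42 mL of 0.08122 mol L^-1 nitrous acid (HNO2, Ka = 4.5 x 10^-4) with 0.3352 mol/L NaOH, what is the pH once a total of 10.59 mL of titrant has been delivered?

n(acid) = 0.08122 x 0.02842 = 0.002308 mol; n(NaOH) added = 0.3352 x 0.01059 = 0.003550 mol.
Base is in excess by 0.003550 - 0.002308 = 0.001241 mol in a total volume of 0.03901 L.
[OH^-] = 0.001241/0.03901 = 0.03183 M, so pOH = 1.50 and pH = 14.00 - 1.50 = 12.50.

12.50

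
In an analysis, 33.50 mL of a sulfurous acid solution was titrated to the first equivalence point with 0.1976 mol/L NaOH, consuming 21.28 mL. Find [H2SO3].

0.126 M

n(NaOH) = 0.1976 x 0.02128 = 0.004205 mol.
At the first equivalence point, 1 mol OH^- react per mol H2SO3, so n(H2SO3) = 0.004205 / 1 = 0.004205 mol.
[H2SO3] = 0.004205 / 0.03350 L = 0.126 M.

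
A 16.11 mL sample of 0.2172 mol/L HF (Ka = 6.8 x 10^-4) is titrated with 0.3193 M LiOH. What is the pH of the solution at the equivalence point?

8.14

n(HF) = 0.2172 x 0.01611 = 0.003499 mol; V(LiOH) at equivalence = 0.003499/0.3193 = 0.01096 L.
At equivalence all the acid is converted to F-; total volume = 0.01611 + 0.01096 = 0.02707 L, so [F-] = 0.003499/0.02707 = 0.1293 M.
Kb = Kw/Ka = 1.0e-14 / 6.8 x 10^-4 = 1.47e-11.
[OH^-] = sqrt(Kb x [F-]) = sqrt(1.47e-11 x 0.1293) = 1.38e-6 M.
pOH = 5.86, so pH = 14.00 - 5.86 = 8.14.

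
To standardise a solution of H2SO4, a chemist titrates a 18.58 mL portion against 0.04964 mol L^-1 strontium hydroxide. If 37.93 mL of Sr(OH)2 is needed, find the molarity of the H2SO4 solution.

0.101 M

n(Sr(OH)2) delivered = 0.04964 x 0.03793 = 0.001883 mol.
For a 1:1 reaction, n(H2SO4) = 0.001883 mol.
[H2SO4] = 0.001883 mol / 0.01858 L = 0.101 M.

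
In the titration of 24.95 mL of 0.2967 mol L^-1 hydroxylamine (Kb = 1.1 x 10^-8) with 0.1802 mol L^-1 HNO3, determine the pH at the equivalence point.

n(NH2OH) = 0.2967 x 0.02495 = 0.007403 mol; V(HNO3) at equivalence = 0.007403/0.1802 = 0.04108 L.
At equivalence the base is fully converted to NH3OH+; total volume = 0.06603 L, so [NH3OH+] = 0.007403/0.06603 = 0.1121 M.
Ka(NH3OH+) = Kw/Kb = 1.0e-14 / 1.1 x 10^-8 = 9.09e-7.
[H^+] = sqrt(Ka x [NH3OH+]) = sqrt(9.09e-7 x 0.1121) = 0.000319 M.
pH = -log(0.000319) = 3.50.

3.50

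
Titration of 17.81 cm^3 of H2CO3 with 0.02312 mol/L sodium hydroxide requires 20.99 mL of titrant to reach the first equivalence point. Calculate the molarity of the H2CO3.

0.0272 M

n(NaOH) = 0.02312 x 0.02099 = 0.0004853 mol.
At the first equivalence point, 1 mol OH^- react per mol H2CO3, so n(H2CO3) = 0.0004853 / 1 = 0.0004853 mol.
[H2CO3] = 0.0004853 / 0.01781 L = 0.0272 M.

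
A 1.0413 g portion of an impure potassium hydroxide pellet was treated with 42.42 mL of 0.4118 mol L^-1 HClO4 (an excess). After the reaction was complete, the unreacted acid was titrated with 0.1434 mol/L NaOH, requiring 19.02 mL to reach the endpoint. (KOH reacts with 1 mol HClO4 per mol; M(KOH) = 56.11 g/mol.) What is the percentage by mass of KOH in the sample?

Total n(HClO4) added = 0.4118 x 0.04242 = 0.01747 mol.
n(NaOH) used = 0.1434 x 0.01902 = 0.002727 mol, which equals the excess n(HClO4).
So n(HClO4) consumed by the sample = 0.01747 - 0.002727 = 0.01474 mol.
n(KOH) = 0.01474 / 1 = 0.01474 mol.
mass KOH = 0.01474 x 56.11 = 0.8271 g, so %KOH = 0.8271/1.0413 x 100 = 79.4%.

79.4%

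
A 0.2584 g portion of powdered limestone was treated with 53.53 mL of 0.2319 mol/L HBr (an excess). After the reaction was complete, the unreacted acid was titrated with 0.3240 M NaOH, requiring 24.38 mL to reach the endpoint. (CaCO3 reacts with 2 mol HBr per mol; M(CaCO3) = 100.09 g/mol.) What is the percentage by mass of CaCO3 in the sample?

Total n(HBr) added = 0.2319 x 0.05353 = 0.01241 mol.
n(NaOH) used = 0.3240 x 0.02438 = 0.007899 mol, which equals the excess n(HBr).
So n(HBr) consumed by the sample = 0.01241 - 0.007899 = 0.004514 mol.
n(CaCO3) = 0.004514 / 2 = 0.002257 mol.
mass CaCO3 = 0.002257 x 100.09 = 0.2259 g, so %CaCO3 = 0.2259/0.2584 x 100 = 87.4%.

87.4%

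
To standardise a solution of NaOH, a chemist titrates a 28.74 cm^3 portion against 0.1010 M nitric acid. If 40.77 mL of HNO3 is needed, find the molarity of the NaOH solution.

n(HNO3) delivered = 0.1010 x 0.04077 = 0.004118 mol.
For a 1:1 reaction, n(NaOH) = 0.004118 mol.
[NaOH] = 0.004118 mol / 0.02874 L = 0.143 M.

0.143 M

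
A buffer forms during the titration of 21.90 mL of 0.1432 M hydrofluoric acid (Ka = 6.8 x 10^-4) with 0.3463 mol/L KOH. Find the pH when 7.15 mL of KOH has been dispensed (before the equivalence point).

3.74

Initial n(HF) = 0.1432 x 0.02190 = 0.003136 mol.
n(KOH) added = 0.3463 x 0.007150 = 0.002476 mol, converting that many moles of HF to F-.
Remaining n(HF) = 0.0006600 mol; n(F-) = 0.002476 mol.
By Henderson-Hasselbalch, pH = pKa + log([A^-]/[HA]) = 3.17 + log(0.002476/0.0006600) = 3.17 + (+0.57) = 3.74.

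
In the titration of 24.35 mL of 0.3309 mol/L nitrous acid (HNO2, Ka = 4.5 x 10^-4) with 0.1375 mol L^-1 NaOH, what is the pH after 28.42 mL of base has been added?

Initial n(HNO2) = 0.3309 x 0.02435 = 0.008057 mol.
n(NaOH) added = 0.1375 x 0.02842 = 0.003908 mol, converting that many moles of HNO2 to NO2-.
Remaining n(HNO2) = 0.004150 mol; n(NO2-) = 0.003908 mol.
By Henderson-Hasselbalch, pH = pKa + log([A^-]/[HA]) = 3.35 + log(0.003908/0.004150) = 3.35 + (-0.03) = 3.32.

3.32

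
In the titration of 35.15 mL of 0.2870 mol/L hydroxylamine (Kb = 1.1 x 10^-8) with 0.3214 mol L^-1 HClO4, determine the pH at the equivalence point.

n(NH2OH) = 0.2870 x 0.03515 = 0.01009 mol; V(HClO4) at equivalence = 0.01009/0.3214 = 0.03139 L.
At equivalence the base is fully converted to NH3OH+; total volume = 0.06654 L, so [NH3OH+] = 0.01009/0.06654 = 0.1516 M.
Ka(NH3OH+) = Kw/Kb = 1.0e-14 / 1.1 x 10^-8 = 9.09e-7.
[H^+] = sqrt(Ka x [NH3OH+]) = sqrt(9.09e-7 x 0.1516) = 0.000371 M.
pH = -log(0.000371) = 3.43.

3.43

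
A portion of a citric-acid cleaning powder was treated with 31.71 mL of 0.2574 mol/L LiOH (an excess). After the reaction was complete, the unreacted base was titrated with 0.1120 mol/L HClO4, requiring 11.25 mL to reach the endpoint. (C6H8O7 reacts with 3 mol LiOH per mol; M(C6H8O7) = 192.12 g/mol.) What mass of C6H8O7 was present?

0.442 g

Total n(LiOH) added = 0.2574 x 0.03171 = 0.008162 mol.
n(HClO4) used = 0.1120 x 0.01125 = 0.001260 mol, which equals the excess n(LiOH).
So n(LiOH) consumed by the sample = 0.008162 - 0.001260 = 0.006902 mol.
n(C6H8O7) = 0.006902 / 3 = 0.002301 mol.
mass = 0.002301 mol x 192.12 g/mol = 0.442 g.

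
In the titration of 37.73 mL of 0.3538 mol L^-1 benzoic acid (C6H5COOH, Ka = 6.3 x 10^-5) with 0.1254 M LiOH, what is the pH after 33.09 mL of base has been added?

3.85

Initial n(C6H5COOH) = 0.3538 x 0.03773 = 0.01335 mol.
n(LiOH) added = 0.1254 x 0.03309 = 0.004149 mol, converting that many moles of C6H5COOH to C6H5COO-.
Remaining n(C6H5COOH) = 0.009199 mol; n(C6H5COO-) = 0.004149 mol.
By Henderson-Hasselbalch, pH = pKa + log([A^-]/[HA]) = 4.20 + log(0.004149/0.009199) = 4.20 + (-0.35) = 3.85.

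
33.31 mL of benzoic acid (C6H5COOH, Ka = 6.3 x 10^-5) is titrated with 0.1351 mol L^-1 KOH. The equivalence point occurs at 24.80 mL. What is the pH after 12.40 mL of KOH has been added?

4.20

12.40 mL is exactly half the equivalence volume (24.80/2), i.e. the half-equivalence point.
There, n(HA) = n(A^-), so pH = pKa = -log(6.3 x 10^-5) = 4.20.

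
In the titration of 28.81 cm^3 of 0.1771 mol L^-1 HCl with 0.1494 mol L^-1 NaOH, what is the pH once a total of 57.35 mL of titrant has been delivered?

12.60

n(acid) = 0.1771 x 0.02881 = 0.005102 mol; n(NaOH) added = 0.1494 x 0.05735 = 0.008568 mol.
Base is in excess by 0.008568 - 0.005102 = 0.003466 mol in a total volume of 0.08616 L.
[OH^-] = 0.003466/0.08616 = 0.04023 M, so pOH = 1.40 and pH = 14.00 - 1.40 = 12.60.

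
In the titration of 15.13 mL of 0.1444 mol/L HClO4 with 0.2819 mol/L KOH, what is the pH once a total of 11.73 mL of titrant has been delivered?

12.62

n(acid) = 0.1444 x 0.01513 = 0.002185 mol; n(KOH) added = 0.2819 x 0.01173 = 0.003307 mol.
Base is in excess by 0.003307 - 0.002185 = 0.001122 mol in a total volume of 0.02686 L.
[OH^-] = 0.001122/0.02686 = 0.04177 M, so pOH = 1.38 and pH = 14.00 - 1.38 = 12.62.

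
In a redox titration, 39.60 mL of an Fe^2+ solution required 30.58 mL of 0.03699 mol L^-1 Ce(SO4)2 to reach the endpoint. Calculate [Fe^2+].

n(Ce(SO4)2) = 0.03699 x 0.03058 = 0.001131 mol.
From the balanced equation, 1 mol Ce(SO4)2 reacts with 1 mol Fe^2+, so n(Fe^2+) = 0.001131 x 1/1 = 0.001131 mol.
[Fe^2+] = 0.001131 / 0.03960 L = 0.0286 M.

0.0286 M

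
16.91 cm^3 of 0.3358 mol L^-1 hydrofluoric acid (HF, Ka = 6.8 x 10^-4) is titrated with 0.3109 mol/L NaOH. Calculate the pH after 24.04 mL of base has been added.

12.64

n(acid) = 0.3358 x 0.01691 = 0.005678 mol; n(NaOH) added = 0.3109 x 0.02404 = 0.007474 mol.
Base is in excess by 0.007474 - 0.005678 = 0.001796 mol in a total volume of 0.04095 L.
[OH^-] = 0.001796/0.04095 = 0.04385 M, so pOH = 1.36 and pH = 14.00 - 1.36 = 12.64.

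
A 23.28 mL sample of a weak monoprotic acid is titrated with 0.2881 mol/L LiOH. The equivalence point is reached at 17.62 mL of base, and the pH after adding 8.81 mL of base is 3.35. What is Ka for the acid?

4.5 x 10^-4

8.81 mL is half of the equivalence volume, so this is the half-equivalence point where [HA] = [A^-].
At half-equivalence pH = pKa, so pKa = 3.35.
Ka = 10^(-3.35) = 4.5 x 10^-4.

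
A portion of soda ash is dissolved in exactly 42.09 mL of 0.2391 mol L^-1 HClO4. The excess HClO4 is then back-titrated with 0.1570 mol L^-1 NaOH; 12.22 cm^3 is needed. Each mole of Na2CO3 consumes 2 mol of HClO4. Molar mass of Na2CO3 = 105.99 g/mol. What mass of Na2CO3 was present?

Total n(HClO4) added = 0.2391 x 0.04209 = 0.01006 mol.
n(NaOH) used = 0.1570 x 0.01222 = 0.001919 mol, which equals the excess n(HClO4).
So n(HClO4) consumed by the sample = 0.01006 - 0.001919 = 0.008145 mol.
n(Na2CO3) = 0.008145 / 2 = 0.004073 mol.
mass = 0.004073 mol x 105.99 g/mol = 0.432 g.

0.432 g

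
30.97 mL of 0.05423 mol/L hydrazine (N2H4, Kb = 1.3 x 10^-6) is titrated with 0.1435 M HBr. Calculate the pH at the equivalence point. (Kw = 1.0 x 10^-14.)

n(N2H4) = 0.05423 x 0.03097 = 0.001680 mol; V(HBr) at equivalence = 0.001680/0.1435 = 0.01170 L.
At equivalence the base is fully converted to N2H5+; total volume = 0.04267 L, so [N2H5+] = 0.001680/0.04267 = 0.03936 M.
Ka(N2H5+) = Kw/Kb = 1.0e-14 / 1.3 x 10^-6 = 7.69e-9.
[H^+] = sqrt(Ka x [N2H5+]) = sqrt(7.69e-9 x 0.03936) = 1.74e-5 M.
pH = -log(1.74e-5) = 4.76.

4.76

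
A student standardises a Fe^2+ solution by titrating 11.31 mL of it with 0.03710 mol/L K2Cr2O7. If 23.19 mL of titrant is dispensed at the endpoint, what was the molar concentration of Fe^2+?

n(K2Cr2O7) = 0.03710 x 0.02319 = 0.0008603 mol.
From the balanced equation, 1 mol K2Cr2O7 reacts with 6 mol Fe^2+, so n(Fe^2+) = 0.0008603 x 6/1 = 0.005162 mol.
[Fe^2+] = 0.005162 / 0.01131 L = 0.456 M.

0.456 M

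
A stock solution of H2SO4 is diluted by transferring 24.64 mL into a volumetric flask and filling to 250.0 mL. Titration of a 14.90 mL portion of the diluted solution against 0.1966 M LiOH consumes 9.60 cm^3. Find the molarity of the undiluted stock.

n(LiOH) = 0.1966 x 0.009600 = 0.001887 mol.
n(H2SO4) in the aliquot = 0.001887 x 1/2 = 0.0009437 mol.
[diluted H2SO4] = 0.0009437 / 0.01490 = 0.06333 M.
Dilution factor = 250.0/24.64 = 10.15, so [stock] = 0.06333 x 10.15 = 0.643 M.

0.643 M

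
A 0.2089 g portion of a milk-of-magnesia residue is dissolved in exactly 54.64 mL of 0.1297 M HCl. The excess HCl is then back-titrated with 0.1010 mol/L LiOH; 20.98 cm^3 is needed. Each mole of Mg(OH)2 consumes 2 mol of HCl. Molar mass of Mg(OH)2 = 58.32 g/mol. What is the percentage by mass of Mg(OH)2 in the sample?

69.3%

Total n(HCl) added = 0.1297 x 0.05464 = 0.007087 mol.
n(LiOH) used = 0.1010 x 0.02098 = 0.002119 mol, which equals the excess n(HCl).
So n(HCl) consumed by the sample = 0.007087 - 0.002119 = 0.004968 mol.
n(Mg(OH)2) = 0.004968 / 2 = 0.002484 mol.
mass Mg(OH)2 = 0.002484 x 58.32 = 0.1449 g, so %Mg(OH)2 = 0.1449/0.2089 x 100 = 69.3%.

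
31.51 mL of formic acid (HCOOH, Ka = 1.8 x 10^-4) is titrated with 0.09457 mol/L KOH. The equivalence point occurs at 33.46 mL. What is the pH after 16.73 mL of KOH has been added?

3.74

16.73 mL is exactly half the equivalence volume (33.46/2), i.e. the half-equivalence point.
There, n(HA) = n(A^-), so pH = pKa = -log(1.8 x 10^-4) = 3.74.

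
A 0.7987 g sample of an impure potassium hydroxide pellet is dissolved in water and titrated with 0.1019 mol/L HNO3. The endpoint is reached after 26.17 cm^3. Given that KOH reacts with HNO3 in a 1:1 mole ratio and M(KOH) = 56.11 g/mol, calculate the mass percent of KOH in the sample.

18.7%

n(HNO3) = 0.1019 x 0.02617 = 0.002667 mol.
n(KOH) = 0.002667 / 1 = 0.002667 mol.
mass of KOH = 0.002667 x 56.11 = 0.1496 g.
% purity = 0.1496 / 0.7987 x 100 = 18.7%.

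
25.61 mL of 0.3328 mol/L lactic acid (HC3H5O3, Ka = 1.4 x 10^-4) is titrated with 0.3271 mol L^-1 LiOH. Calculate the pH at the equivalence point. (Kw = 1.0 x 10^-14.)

n(HC3H5O3) = 0.3328 x 0.02561 = 0.008523 mol; V(LiOH) at equivalence = 0.008523/0.3271 = 0.02606 L.
At equivalence all the acid is converted to C3H5O3-; total volume = 0.02561 + 0.02606 = 0.05167 L, so [C3H5O3-] = 0.008523/0.05167 = 0.1650 M.
Kb = Kw/Ka = 1.0e-14 / 1.4 x 10^-4 = 7.14e-11.
[OH^-] = sqrt(Kb x [C3H5O3-]) = sqrt(7.14e-11 x 0.1650) = 3.43e-6 M.
pOH = 5.46, so pH = 14.00 - 5.46 = 8.54.

8.54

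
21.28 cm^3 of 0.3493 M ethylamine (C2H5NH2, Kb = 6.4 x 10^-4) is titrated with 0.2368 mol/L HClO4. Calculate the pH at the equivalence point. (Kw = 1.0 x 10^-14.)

5.83

n(C2H5NH2) = 0.3493 x 0.02128 = 0.007433 mol; V(HClO4) at equivalence = 0.007433/0.2368 = 0.03139 L.
At equivalence the base is fully converted to C2H5NH3+; total volume = 0.05267 L, so [C2H5NH3+] = 0.007433/0.05267 = 0.1411 M.
Ka(C2H5NH3+) = Kw/Kb = 1.0e-14 / 6.4 x 10^-4 = 1.56e-11.
[H^+] = sqrt(Ka x [C2H5NH3+]) = sqrt(1.56e-11 x 0.1411) = 1.48e-6 M.
pH = -log(1.48e-6) = 5.83.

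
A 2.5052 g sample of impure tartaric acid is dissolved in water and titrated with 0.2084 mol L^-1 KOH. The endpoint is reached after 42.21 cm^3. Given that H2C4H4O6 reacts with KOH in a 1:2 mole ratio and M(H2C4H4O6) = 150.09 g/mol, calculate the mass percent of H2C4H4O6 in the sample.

26.4%

n(KOH) = 0.2084 x 0.04221 = 0.008797 mol.
n(H2C4H4O6) = 0.008797 / 2 = 0.004398 mol.
mass of H2C4H4O6 = 0.004398 x 150.09 = 0.6601 g.
% purity = 0.6601 / 2.5052 x 100 = 26.4%.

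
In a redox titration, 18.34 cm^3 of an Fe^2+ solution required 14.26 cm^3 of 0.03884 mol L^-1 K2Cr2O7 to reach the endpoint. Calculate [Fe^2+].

0.181 M

n(K2Cr2O7) = 0.03884 x 0.01426 = 0.0005539 mol.
From the balanced equation, 1 mol K2Cr2O7 reacts with 6 mol Fe^2+, so n(Fe^2+) = 0.0005539 x 6/1 = 0.003323 mol.
[Fe^2+] = 0.003323 / 0.01834 L = 0.181 M.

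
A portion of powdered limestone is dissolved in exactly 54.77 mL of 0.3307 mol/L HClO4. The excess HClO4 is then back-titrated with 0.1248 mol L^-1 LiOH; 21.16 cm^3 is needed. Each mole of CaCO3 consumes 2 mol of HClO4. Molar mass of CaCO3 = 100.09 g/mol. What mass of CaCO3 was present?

Total n(HClO4) added = 0.3307 x 0.05477 = 0.01811 mol.
n(LiOH) used = 0.1248 x 0.02116 = 0.002641 mol, which equals the excess n(HClO4).
So n(HClO4) consumed by the sample = 0.01811 - 0.002641 = 0.01547 mol.
n(CaCO3) = 0.01547 / 2 = 0.007736 mol.
mass = 0.007736 mol x 100.09 g/mol = 0.774 g.

0.774 g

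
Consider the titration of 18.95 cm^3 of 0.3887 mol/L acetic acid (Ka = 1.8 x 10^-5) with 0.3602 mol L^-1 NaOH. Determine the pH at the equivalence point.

9.01

n(CH3COOH) = 0.3887 x 0.01895 = 0.007366 mol; V(NaOH) at equivalence = 0.007366/0.3602 = 0.02045 L.
At equivalence all the acid is converted to CH3COO-; total volume = 0.01895 + 0.02045 = 0.03940 L, so [CH3COO-] = 0.007366/0.03940 = 0.1870 M.
Kb = Kw/Ka = 1.0e-14 / 1.8 x 10^-5 = 5.56e-10.
[OH^-] = sqrt(Kb x [CH3COO-]) = sqrt(5.56e-10 x 0.1870) = 1.02e-5 M.
pOH = 4.99, so pH = 14.00 - 4.99 = 9.01.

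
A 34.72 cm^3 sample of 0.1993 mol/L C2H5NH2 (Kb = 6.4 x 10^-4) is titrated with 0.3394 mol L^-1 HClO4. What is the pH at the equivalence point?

n(C2H5NH2) = 0.1993 x 0.03472 = 0.006920 mol; V(HClO4) at equivalence = 0.006920/0.3394 = 0.02039 L.
At equivalence the base is fully converted to C2H5NH3+; total volume = 0.05511 L, so [C2H5NH3+] = 0.006920/0.05511 = 0.1256 M.
Ka(C2H5NH3+) = Kw/Kb = 1.0e-14 / 6.4 x 10^-4 = 1.56e-11.
[H^+] = sqrt(Ka x [C2H5NH3+]) = sqrt(1.56e-11 x 0.1256) = 1.40e-6 M.
pH = -log(1.40e-6) = 5.85.

5.85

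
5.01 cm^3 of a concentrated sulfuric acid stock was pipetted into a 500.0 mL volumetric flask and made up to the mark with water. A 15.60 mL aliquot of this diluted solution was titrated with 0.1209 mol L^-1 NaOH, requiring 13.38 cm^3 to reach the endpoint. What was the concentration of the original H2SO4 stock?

5.17 M

n(NaOH) = 0.1209 x 0.01338 = 0.001618 mol.
n(H2SO4) in the aliquot = 0.001618 x 1/2 = 0.0008088 mol.
[diluted H2SO4] = 0.0008088 / 0.01560 = 0.05185 M.
Dilution factor = 500.0/5.010 = 99.80, so [stock] = 0.05185 x 99.80 = 5.17 M.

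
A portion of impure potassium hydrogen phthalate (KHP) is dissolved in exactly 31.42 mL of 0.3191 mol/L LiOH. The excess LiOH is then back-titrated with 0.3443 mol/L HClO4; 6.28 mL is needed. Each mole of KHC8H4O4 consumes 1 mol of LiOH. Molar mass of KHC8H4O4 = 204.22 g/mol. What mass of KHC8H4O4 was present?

1.61 g

Total n(LiOH) added = 0.3191 x 0.03142 = 0.01003 mol.
n(HClO4) used = 0.3443 x 0.006280 = 0.002162 mol, which equals the excess n(LiOH).
So n(LiOH) consumed by the sample = 0.01003 - 0.002162 = 0.007864 mol.
n(KHC8H4O4) = 0.007864 / 1 = 0.007864 mol.
mass = 0.007864 mol x 204.22 g/mol = 1.61 g.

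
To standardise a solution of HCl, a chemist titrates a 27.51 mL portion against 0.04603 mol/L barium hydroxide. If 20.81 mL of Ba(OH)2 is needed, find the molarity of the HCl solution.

0.0696 M

n(Ba(OH)2) delivered = 0.04603 x 0.02081 = 0.0009579 mol.
The reaction is 2 HCl + 1 Ba(OH)2, so n(HCl) = 0.0009579 x 2/1 = 0.001916 mol.
[HCl] = 0.001916 mol / 0.02751 L = 0.0696 M.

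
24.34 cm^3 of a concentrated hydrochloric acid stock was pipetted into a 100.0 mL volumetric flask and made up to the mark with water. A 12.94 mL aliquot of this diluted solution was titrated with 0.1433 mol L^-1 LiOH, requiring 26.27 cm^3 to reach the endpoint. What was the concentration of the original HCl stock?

1.20 M

n(LiOH) = 0.1433 x 0.02627 = 0.003764 mol.
n(HCl) in the aliquot = 0.003764 mol.
[diluted HCl] = 0.003764 / 0.01294 = 0.2909 M.
Dilution factor = 100.0/24.34 = 4.108, so [stock] = 0.2909 x 4.108 = 1.20 M.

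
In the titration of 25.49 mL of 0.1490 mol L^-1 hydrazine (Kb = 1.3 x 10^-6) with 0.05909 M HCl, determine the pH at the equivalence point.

4.74

n(N2H4) = 0.1490 x 0.02549 = 0.003798 mol; V(HCl) at equivalence = 0.003798/0.05909 = 0.06428 L.
At equivalence the base is fully converted to N2H5+; total volume = 0.08977 L, so [N2H5+] = 0.003798/0.08977 = 0.04231 M.
Ka(N2H5+) = Kw/Kb = 1.0e-14 / 1.3 x 10^-6 = 7.69e-9.
[H^+] = sqrt(Ka x [N2H5+]) = sqrt(7.69e-9 x 0.04231) = 1.80e-5 M.
pH = -log(1.80e-5) = 4.74.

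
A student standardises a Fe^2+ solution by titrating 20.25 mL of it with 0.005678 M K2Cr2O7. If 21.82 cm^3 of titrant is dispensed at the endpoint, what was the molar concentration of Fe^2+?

n(K2Cr2O7) = 0.005678 x 0.02182 = 0.0001239 mol.
From the balanced equation, 1 mol K2Cr2O7 reacts with 6 mol Fe^2+, so n(Fe^2+) = 0.0001239 x 6/1 = 0.0007434 mol.
[Fe^2+] = 0.0007434 / 0.02025 L = 0.0367 M.

0.0367 M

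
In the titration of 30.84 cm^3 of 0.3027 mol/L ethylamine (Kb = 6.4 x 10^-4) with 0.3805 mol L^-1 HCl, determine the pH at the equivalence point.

5.79

n(C2H5NH2) = 0.3027 x 0.03084 = 0.009335 mol; V(HCl) at equivalence = 0.009335/0.3805 = 0.02453 L.
At equivalence the base is fully converted to C2H5NH3+; total volume = 0.05537 L, so [C2H5NH3+] = 0.009335/0.05537 = 0.1686 M.
Ka(C2H5NH3+) = Kw/Kb = 1.0e-14 / 6.4 x 10^-4 = 1.56e-11.
[H^+] = sqrt(Ka x [C2H5NH3+]) = sqrt(1.56e-11 x 0.1686) = 1.62e-6 M.
pH = -log(1.62e-6) = 5.79.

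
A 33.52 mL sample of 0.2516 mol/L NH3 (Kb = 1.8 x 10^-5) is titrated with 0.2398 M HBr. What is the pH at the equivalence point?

5.08

n(NH3) = 0.2516 x 0.03352 = 0.008434 mol; V(HBr) at equivalence = 0.008434/0.2398 = 0.03517 L.
At equivalence the base is fully converted to NH4+; total volume = 0.06869 L, so [NH4+] = 0.008434/0.06869 = 0.1228 M.
Ka(NH4+) = Kw/Kb = 1.0e-14 / 1.8 x 10^-5 = 5.56e-10.
[H^+] = sqrt(Ka x [NH4+]) = sqrt(5.56e-10 x 0.1228) = 8.26e-6 M.
pH = -log(8.26e-6) = 5.08.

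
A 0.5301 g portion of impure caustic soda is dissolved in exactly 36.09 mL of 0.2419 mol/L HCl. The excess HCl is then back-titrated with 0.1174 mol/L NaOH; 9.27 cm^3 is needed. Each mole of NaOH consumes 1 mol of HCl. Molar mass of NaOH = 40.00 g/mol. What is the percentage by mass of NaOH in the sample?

Total n(HCl) added = 0.2419 x 0.03609 = 0.008730 mol.
n(NaOH) used = 0.1174 x 0.009270 = 0.001088 mol, which equals the excess n(HCl).
So n(HCl) consumed by the sample = 0.008730 - 0.001088 = 0.007642 mol.
n(NaOH) = 0.007642 / 1 = 0.007642 mol.
mass NaOH = 0.007642 x 40.00 = 0.3057 g, so %NaOH = 0.3057/0.5301 x 100 = 57.7%.

57.7%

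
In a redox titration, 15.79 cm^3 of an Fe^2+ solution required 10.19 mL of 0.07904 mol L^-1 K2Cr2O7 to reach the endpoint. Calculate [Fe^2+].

n(K2Cr2O7) = 0.07904 x 0.01019 = 0.0008054 mol.
From the balanced equation, 1 mol K2Cr2O7 reacts with 6 mol Fe^2+, so n(Fe^2+) = 0.0008054 x 6/1 = 0.004833 mol.
[Fe^2+] = 0.004833 / 0.01579 L = 0.306 M.

0.306 M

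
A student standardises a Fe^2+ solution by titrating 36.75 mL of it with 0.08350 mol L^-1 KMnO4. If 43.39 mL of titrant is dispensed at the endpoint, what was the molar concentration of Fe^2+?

0.493 M

n(KMnO4) = 0.08350 x 0.04339 = 0.003623 mol.
From the balanced equation, 1 mol KMnO4 reacts with 5 mol Fe^2+, so n(Fe^2+) = 0.003623 x 5/1 = 0.01812 mol.
[Fe^2+] = 0.01812 / 0.03675 L = 0.493 M.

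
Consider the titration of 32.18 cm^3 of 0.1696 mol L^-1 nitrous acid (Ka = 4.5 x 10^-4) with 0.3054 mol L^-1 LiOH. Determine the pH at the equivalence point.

n(HNO2) = 0.1696 x 0.03218 = 0.005458 mol; V(LiOH) at equivalence = 0.005458/0.3054 = 0.01787 L.
At equivalence all the acid is converted to NO2-; total volume = 0.03218 + 0.01787 = 0.05005 L, so [NO2-] = 0.005458/0.05005 = 0.1090 M.
Kb = Kw/Ka = 1.0e-14 / 4.5 x 10^-4 = 2.22e-11.
[OH^-] = sqrt(Kb x [NO2-]) = sqrt(2.22e-11 x 0.1090) = 1.56e-6 M.
pOH = 5.81, so pH = 14.00 - 5.81 = 8.19.

8.19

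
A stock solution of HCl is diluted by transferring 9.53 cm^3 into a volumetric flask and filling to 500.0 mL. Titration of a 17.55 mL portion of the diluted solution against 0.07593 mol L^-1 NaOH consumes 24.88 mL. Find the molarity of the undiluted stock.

5.65 M

n(NaOH) = 0.07593 x 0.02488 = 0.001889 mol.
n(HCl) in the aliquot = 0.001889 mol.
[diluted HCl] = 0.001889 / 0.01755 = 0.1076 M.
Dilution factor = 500.0/9.530 = 52.47, so [stock] = 0.1076 x 52.47 = 5.65 M.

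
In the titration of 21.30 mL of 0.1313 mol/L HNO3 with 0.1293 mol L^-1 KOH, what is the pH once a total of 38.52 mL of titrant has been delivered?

12.56

n(acid) = 0.1313 x 0.02130 = 0.002797 mol; n(KOH) added = 0.1293 x 0.03852 = 0.004981 mol.
Base is in excess by 0.004981 - 0.002797 = 0.002184 mol in a total volume of 0.05982 L.
[OH^-] = 0.002184/0.05982 = 0.03651 M, so pOH = 1.44 and pH = 14.00 - 1.44 = 12.56.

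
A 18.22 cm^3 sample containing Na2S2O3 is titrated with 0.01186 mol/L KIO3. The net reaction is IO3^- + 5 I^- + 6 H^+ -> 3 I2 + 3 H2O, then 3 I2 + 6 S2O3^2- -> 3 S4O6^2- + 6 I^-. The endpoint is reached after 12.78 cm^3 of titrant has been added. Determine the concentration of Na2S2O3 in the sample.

n(KIO3) = 0.01186 x 0.01278 = 0.0001516 mol.
From the balanced equation, 1 mol KIO3 reacts with 6 mol Na2S2O3, so n(Na2S2O3) = 0.0001516 x 6/1 = 0.0009094 mol.
[Na2S2O3] = 0.0009094 / 0.01822 L = 0.0499 M.

0.0499 M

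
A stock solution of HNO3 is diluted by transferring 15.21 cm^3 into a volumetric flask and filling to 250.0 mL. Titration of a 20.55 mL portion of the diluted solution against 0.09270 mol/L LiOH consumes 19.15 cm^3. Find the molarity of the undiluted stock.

1.42 M

n(LiOH) = 0.09270 x 0.01915 = 0.001775 mol.
n(HNO3) in the aliquot = 0.001775 mol.
[diluted HNO3] = 0.001775 / 0.02055 = 0.08638 M.
Dilution factor = 250.0/15.21 = 16.44, so [stock] = 0.08638 x 16.44 = 1.42 M.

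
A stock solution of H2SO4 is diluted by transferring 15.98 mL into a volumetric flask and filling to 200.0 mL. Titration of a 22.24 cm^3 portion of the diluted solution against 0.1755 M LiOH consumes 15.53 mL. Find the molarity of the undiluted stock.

0.767 M

n(LiOH) = 0.1755 x 0.01553 = 0.002726 mol.
n(H2SO4) in the aliquot = 0.002726 x 1/2 = 0.001363 mol.
[diluted H2SO4] = 0.001363 / 0.02224 = 0.06128 M.
Dilution factor = 200.0/15.98 = 12.52, so [stock] = 0.06128 x 12.52 = 0.767 M.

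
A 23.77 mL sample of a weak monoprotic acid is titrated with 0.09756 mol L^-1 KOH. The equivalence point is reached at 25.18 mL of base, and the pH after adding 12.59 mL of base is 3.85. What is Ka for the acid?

12.59 mL is half of the equivalence volume, so this is the half-equivalence point where [HA] = [A^-].
At half-equivalence pH = pKa, so pKa = 3.85.
Ka = 10^(-3.85) = 1.4 x 10^-4.

1.4 x 10^-4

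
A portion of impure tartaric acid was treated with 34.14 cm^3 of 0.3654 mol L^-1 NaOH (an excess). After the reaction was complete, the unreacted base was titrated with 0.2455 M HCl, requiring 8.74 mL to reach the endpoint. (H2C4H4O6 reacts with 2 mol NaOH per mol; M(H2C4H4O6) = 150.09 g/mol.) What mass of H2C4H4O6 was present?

Total n(NaOH) added = 0.3654 x 0.03414 = 0.01247 mol.
n(HCl) used = 0.2455 x 0.008740 = 0.002146 mol, which equals the excess n(NaOH).
So n(NaOH) consumed by the sample = 0.01247 - 0.002146 = 0.01033 mol.
n(H2C4H4O6) = 0.01033 / 2 = 0.005165 mol.
mass = 0.005165 mol x 150.09 g/mol = 0.775 g.

0.775 g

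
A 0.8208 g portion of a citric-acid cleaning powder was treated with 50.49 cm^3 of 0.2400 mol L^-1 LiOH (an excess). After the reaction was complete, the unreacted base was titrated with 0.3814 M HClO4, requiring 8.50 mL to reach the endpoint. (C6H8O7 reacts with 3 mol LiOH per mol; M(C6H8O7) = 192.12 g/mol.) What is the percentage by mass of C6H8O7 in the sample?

Total n(LiOH) added = 0.2400 x 0.05049 = 0.01212 mol.
n(HClO4) used = 0.3814 x 0.008500 = 0.003242 mol, which equals the excess n(LiOH).
So n(LiOH) consumed by the sample = 0.01212 - 0.003242 = 0.008876 mol.
n(C6H8O7) = 0.008876 / 3 = 0.002959 mol.
mass C6H8O7 = 0.002959 x 192.12 = 0.5684 g, so %C6H8O7 = 0.5684/0.8208 x 100 = 69.2%.

69.2%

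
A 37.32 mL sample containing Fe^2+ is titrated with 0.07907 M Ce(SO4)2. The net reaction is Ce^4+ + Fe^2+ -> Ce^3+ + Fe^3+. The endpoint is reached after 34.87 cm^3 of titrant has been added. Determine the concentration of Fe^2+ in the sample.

n(Ce(SO4)2) = 0.07907 x 0.03487 = 0.002757 mol.
From the balanced equation, 1 mol Ce(SO4)2 reacts with 1 mol Fe^2+, so n(Fe^2+) = 0.002757 x 1/1 = 0.002757 mol.
[Fe^2+] = 0.002757 / 0.03732 L = 0.0739 M.

0.0739 M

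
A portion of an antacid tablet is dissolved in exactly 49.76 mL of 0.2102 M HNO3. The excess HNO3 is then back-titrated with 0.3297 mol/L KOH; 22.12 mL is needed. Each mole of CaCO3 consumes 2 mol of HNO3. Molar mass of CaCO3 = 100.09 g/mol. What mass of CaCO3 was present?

Total n(HNO3) added = 0.2102 x 0.04976 = 0.01046 mol.
n(KOH) used = 0.3297 x 0.02212 = 0.007293 mol, which equals the excess n(HNO3).
So n(HNO3) consumed by the sample = 0.01046 - 0.007293 = 0.003167 mol.
n(CaCO3) = 0.003167 / 2 = 0.001583 mol.
mass = 0.001583 mol x 100.09 g/mol = 0.158 g.

0.158 g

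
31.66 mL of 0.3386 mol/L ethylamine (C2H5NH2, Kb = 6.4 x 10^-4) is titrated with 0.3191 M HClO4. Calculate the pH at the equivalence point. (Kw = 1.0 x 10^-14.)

5.80

n(C2H5NH2) = 0.3386 x 0.03166 = 0.01072 mol; V(HClO4) at equivalence = 0.01072/0.3191 = 0.03359 L.
At equivalence the base is fully converted to C2H5NH3+; total volume = 0.06525 L, so [C2H5NH3+] = 0.01072/0.06525 = 0.1643 M.
Ka(C2H5NH3+) = Kw/Kb = 1.0e-14 / 6.4 x 10^-4 = 1.56e-11.
[H^+] = sqrt(Ka x [C2H5NH3+]) = sqrt(1.56e-11 x 0.1643) = 1.60e-6 M.
pH = -log(1.60e-6) = 5.80.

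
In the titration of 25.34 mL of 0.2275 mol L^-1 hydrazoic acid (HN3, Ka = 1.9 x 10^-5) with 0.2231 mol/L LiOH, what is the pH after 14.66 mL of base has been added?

4.84

Initial n(HN3) = 0.2275 x 0.02534 = 0.005765 mol.
n(LiOH) added = 0.2231 x 0.01466 = 0.003271 mol, converting that many moles of HN3 to N3-.
Remaining n(HN3) = 0.002494 mol; n(N3-) = 0.003271 mol.
By Henderson-Hasselbalch, pH = pKa + log([A^-]/[HA]) = 4.72 + log(0.003271/0.002494) = 4.72 + (+0.12) = 4.84.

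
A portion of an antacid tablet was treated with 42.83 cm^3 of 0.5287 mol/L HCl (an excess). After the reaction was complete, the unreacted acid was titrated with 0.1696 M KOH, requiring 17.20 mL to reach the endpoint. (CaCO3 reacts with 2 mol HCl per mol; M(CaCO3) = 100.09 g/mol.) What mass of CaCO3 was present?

0.987 g

Total n(HCl) added = 0.5287 x 0.04283 = 0.02264 mol.
n(KOH) used = 0.1696 x 0.01720 = 0.002917 mol, which equals the excess n(HCl).
So n(HCl) consumed by the sample = 0.02264 - 0.002917 = 0.01973 mol.
n(CaCO3) = 0.01973 / 2 = 0.009864 mol.
mass = 0.009864 mol x 100.09 g/mol = 0.987 g.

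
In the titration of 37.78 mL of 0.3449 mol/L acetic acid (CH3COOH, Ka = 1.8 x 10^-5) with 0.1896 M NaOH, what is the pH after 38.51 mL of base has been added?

4.85

Initial n(CH3COOH) = 0.3449 x 0.03778 = 0.01303 mol.
n(NaOH) added = 0.1896 x 0.03851 = 0.007301 mol, converting that many moles of CH3COOH to CH3COO-.
Remaining n(CH3COOH) = 0.005729 mol; n(CH3COO-) = 0.007301 mol.
By Henderson-Hasselbalch, pH = pKa + log([A^-]/[HA]) = 4.74 + log(0.007301/0.005729) = 4.74 + (+0.11) = 4.85.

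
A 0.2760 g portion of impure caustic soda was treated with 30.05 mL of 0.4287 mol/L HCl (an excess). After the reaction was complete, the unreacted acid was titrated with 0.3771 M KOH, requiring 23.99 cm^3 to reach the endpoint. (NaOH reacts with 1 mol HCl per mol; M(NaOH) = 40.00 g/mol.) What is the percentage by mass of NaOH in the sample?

55.6%

Total n(HCl) added = 0.4287 x 0.03005 = 0.01288 mol.
n(KOH) used = 0.3771 x 0.02399 = 0.009047 mol, which equals the excess n(HCl).
So n(HCl) consumed by the sample = 0.01288 - 0.009047 = 0.003836 mol.
n(NaOH) = 0.003836 / 1 = 0.003836 mol.
mass NaOH = 0.003836 x 40.00 = 0.1534 g, so %NaOH = 0.1534/0.2760 x 100 = 55.6%.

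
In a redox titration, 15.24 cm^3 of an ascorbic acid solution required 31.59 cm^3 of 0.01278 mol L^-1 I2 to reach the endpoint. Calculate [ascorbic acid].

n(I2) = 0.01278 x 0.03159 = 0.0004037 mol.
From the balanced equation, 1 mol I2 reacts with 1 mol ascorbic acid, so n(ascorbic acid) = 0.0004037 x 1/1 = 0.0004037 mol.
[ascorbic acid] = 0.0004037 / 0.01524 L = 0.0265 M.

0.0265 M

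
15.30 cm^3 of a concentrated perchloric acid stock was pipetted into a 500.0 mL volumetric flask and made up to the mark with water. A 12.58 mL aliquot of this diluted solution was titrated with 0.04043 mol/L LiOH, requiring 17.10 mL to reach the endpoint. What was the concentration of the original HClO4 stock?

1.80 M

n(LiOH) = 0.04043 x 0.01710 = 0.0006914 mol.
n(HClO4) in the aliquot = 0.0006914 mol.
[diluted HClO4] = 0.0006914 / 0.01258 = 0.05496 M.
Dilution factor = 500.0/15.30 = 32.68, so [stock] = 0.05496 x 32.68 = 1.80 M.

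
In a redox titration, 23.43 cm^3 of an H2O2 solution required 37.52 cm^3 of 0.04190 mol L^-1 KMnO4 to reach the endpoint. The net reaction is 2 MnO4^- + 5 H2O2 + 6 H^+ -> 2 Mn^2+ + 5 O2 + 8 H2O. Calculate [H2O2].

0.168 M

n(KMnO4) = 0.04190 x 0.03752 = 0.001572 mol.
From the balanced equation, 2 mol KMnO4 reacts with 5 mol H2O2, so n(H2O2) = 0.001572 x 5/2 = 0.003930 mol.
[H2O2] = 0.003930 / 0.02343 L = 0.168 M.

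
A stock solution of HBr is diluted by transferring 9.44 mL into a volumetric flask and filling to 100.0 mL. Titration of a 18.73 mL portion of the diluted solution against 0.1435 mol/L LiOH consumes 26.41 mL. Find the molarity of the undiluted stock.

2.14 M

n(LiOH) = 0.1435 x 0.02641 = 0.003790 mol.
n(HBr) in the aliquot = 0.003790 mol.
[diluted HBr] = 0.003790 / 0.01873 = 0.2023 M.
Dilution factor = 100.0/9.440 = 10.59, so [stock] = 0.2023 x 10.59 = 2.14 M.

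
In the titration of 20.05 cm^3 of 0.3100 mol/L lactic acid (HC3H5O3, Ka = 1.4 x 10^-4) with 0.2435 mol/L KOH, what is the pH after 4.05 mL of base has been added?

3.13

Initial n(HC3H5O3) = 0.3100 x 0.02005 = 0.006216 mol.
n(KOH) added = 0.2435 x 0.004050 = 0.0009862 mol, converting that many moles of HC3H5O3 to C3H5O3-.
Remaining n(HC3H5O3) = 0.005229 mol; n(C3H5O3-) = 0.0009862 mol.
By Henderson-Hasselbalch, pH = pKa + log([A^-]/[HA]) = 3.85 + log(0.0009862/0.005229) = 3.85 + (-0.72) = 3.13.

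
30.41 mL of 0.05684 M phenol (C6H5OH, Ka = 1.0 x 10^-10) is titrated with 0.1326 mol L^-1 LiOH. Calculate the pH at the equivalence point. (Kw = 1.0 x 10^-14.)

11.30

n(C6H5OH) = 0.05684 x 0.03041 = 0.001729 mol; V(LiOH) at equivalence = 0.001729/0.1326 = 0.01304 L.
At equivalence all the acid is converted to C6H5O-; total volume = 0.03041 + 0.01304 = 0.04345 L, so [C6H5O-] = 0.001729/0.04345 = 0.03979 M.
Kb = Kw/Ka = 1.0e-14 / 1.0 x 10^-10 = 0.000100.
[OH^-] = sqrt(Kb x [C6H5O-]) = sqrt(0.000100 x 0.03979) = 0.00199 M.
pOH = 2.70, so pH = 14.00 - 2.70 = 11.30.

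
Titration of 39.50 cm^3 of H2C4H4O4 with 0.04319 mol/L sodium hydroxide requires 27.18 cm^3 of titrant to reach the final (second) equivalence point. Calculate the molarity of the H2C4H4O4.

0.0149 M

n(NaOH) = 0.04319 x 0.02718 = 0.001174 mol.
At the final (second) equivalence point, 2 mol OH^- react per mol H2C4H4O4, so n(H2C4H4O4) = 0.001174 / 2 = 0.0005870 mol.
[H2C4H4O4] = 0.0005870 / 0.03950 L = 0.0149 M.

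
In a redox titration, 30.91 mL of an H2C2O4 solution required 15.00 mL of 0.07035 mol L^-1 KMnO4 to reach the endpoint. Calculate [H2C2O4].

0.0853 M

n(KMnO4) = 0.07035 x 0.01500 = 0.001055 mol.
From the balanced equation, 2 mol KMnO4 reacts with 5 mol H2C2O4, so n(H2C2O4) = 0.001055 x 5/2 = 0.002638 mol.
[H2C2O4] = 0.002638 / 0.03091 L = 0.0853 M.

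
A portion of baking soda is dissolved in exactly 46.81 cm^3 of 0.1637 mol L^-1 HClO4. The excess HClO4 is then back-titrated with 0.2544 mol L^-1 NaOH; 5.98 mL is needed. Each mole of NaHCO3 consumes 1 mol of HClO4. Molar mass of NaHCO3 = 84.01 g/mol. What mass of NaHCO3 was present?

0.516 g

Total n(HClO4) added = 0.1637 x 0.04681 = 0.007663 mol.
n(NaOH) used = 0.2544 x 0.005980 = 0.001521 mol, which equals the excess n(HClO4).
So n(HClO4) consumed by the sample = 0.007663 - 0.001521 = 0.006141 mol.
n(NaHCO3) = 0.006141 / 1 = 0.006141 mol.
mass = 0.006141 mol x 84.01 g/mol = 0.516 g.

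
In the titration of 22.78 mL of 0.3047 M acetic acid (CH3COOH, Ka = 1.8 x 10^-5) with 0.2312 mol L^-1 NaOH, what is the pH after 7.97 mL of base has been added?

Initial n(CH3COOH) = 0.3047 x 0.02278 = 0.006941 mol.
n(NaOH) added = 0.2312 x 0.007970 = 0.001843 mol, converting that many moles of CH3COOH to CH3COO-.
Remaining n(CH3COOH) = 0.005098 mol; n(CH3COO-) = 0.001843 mol.
By Henderson-Hasselbalch, pH = pKa + log([A^-]/[HA]) = 4.74 + log(0.001843/0.005098) = 4.74 + (-0.44) = 4.30.

4.30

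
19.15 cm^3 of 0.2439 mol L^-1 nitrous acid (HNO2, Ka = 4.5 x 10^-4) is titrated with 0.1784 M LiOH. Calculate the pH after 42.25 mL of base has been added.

12.67

n(acid) = 0.2439 x 0.01915 = 0.004671 mol; n(LiOH) added = 0.1784 x 0.04225 = 0.007537 mol.
Base is in excess by 0.007537 - 0.004671 = 0.002867 mol in a total volume of 0.06140 L.
[OH^-] = 0.002867/0.06140 = 0.04669 M, so pOH = 1.33 and pH = 14.00 - 1.33 = 12.67.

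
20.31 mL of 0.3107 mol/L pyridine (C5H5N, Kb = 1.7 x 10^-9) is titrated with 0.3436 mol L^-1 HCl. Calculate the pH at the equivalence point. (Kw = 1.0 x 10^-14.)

n(C5H5N) = 0.3107 x 0.02031 = 0.006310 mol; V(HCl) at equivalence = 0.006310/0.3436 = 0.01837 L.
At equivalence the base is fully converted to C5H5NH+; total volume = 0.03868 L, so [C5H5NH+] = 0.006310/0.03868 = 0.1632 M.
Ka(C5H5NH+) = Kw/Kb = 1.0e-14 / 1.7 x 10^-9 = 5.88e-6.
[H^+] = sqrt(Ka x [C5H5NH+]) = sqrt(5.88e-6 x 0.1632) = 0.000980 M.
pH = -log(0.000980) = 3.01.

3.01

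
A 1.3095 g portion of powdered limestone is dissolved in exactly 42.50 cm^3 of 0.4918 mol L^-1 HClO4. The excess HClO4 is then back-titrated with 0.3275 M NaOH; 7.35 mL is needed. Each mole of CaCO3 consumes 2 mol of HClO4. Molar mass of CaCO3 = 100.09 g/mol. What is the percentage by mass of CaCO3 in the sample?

70.7%

Total n(HClO4) added = 0.4918 x 0.04250 = 0.02090 mol.
n(NaOH) used = 0.3275 x 0.007350 = 0.002407 mol, which equals the excess n(HClO4).
So n(HClO4) consumed by the sample = 0.02090 - 0.002407 = 0.01849 mol.
n(CaCO3) = 0.01849 / 2 = 0.009247 mol.
mass CaCO3 = 0.009247 x 100.09 = 0.9256 g, so %CaCO3 = 0.9256/1.3095 x 100 = 70.7%.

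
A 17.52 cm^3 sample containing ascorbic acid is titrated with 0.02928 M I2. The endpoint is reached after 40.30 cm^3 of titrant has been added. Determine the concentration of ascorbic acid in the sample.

0.0674 M

n(I2) = 0.02928 x 0.04030 = 0.001180 mol.
From the balanced equation, 1 mol I2 reacts with 1 mol ascorbic acid, so n(ascorbic acid) = 0.001180 x 1/1 = 0.001180 mol.
[ascorbic acid] = 0.001180 / 0.01752 L = 0.0674 M.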